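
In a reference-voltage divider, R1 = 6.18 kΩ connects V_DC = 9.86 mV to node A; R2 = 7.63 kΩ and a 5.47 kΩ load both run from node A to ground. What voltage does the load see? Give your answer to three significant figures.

R2 ‖ R_L = (7.63 × 5.47)/(7.63 + 5.47) = 3.186 kΩ.
Then V_out = V_DC · R2'/(R1 + R2') = 9.86 × 3.186/9.366 = 3.354 mV.
(Unloaded it would be 5.45 mV; the load pulls it down.)

V_out ≈ 3.35 mV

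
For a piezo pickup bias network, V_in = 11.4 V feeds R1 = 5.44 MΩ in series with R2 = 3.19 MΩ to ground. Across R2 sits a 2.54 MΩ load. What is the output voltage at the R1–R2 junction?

V_out ≈ 2.35 V

R2 ‖ R_L = (3.19 × 2.54)/(3.19 + 2.54) = 1.414 MΩ.
Then V_out = V_in · R2'/(R1 + R2') = 11.4 × 1.414/6.854 = 2.352 V.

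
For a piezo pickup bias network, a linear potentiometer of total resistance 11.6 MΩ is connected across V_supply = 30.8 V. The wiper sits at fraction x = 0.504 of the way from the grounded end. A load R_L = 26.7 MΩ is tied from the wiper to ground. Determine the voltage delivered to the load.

V_out ≈ 14.0 V

The pot divides into 5.754 MΩ above the wiper and 5.846 MΩ below.
Lower segment in parallel with the load: 5.846 ‖ 26.7 = 4.796 MΩ.
Then V_out = V_supply · 4.796/(5.754 + 4.796) = 14.00 V.
(Unloaded: V_out = x·V_supply = 15.5 V.)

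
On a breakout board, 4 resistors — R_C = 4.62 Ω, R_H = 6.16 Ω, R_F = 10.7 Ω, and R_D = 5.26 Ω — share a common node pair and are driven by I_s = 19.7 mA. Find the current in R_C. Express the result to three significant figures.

Total conductance ΣG = 1/4.62 + 1/6.16 + 1/10.7 + 1/5.26 = 0.6624 (units of 1/Ω).
R_C takes the fraction G_k/ΣG = 0.2165/0.6624 = 0.3268, so I = 19.7 × 0.3268 = 6.438 mA.

I ≈ 6.44 mA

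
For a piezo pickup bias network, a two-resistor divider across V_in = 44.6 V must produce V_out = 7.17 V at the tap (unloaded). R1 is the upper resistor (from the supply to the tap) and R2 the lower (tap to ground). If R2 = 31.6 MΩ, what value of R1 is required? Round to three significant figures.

R1 ≈ 165 MΩ

Required fraction k = V_out/V_in = 0.1608.
R1 = R2·(1/k − 1) = 31.6 × 5.220 = 165.0 MΩ.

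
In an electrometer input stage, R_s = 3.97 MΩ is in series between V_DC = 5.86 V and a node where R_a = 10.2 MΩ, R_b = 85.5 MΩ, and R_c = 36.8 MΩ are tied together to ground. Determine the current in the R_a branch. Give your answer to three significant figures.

Combine the parallel branches: R_p = (1/10.2 + 1/85.5 + 1/36.8)⁻¹ = 7.304 MΩ.
V_A by voltage divider: V_A = 5.86 × 7.304/(3.97 + 7.304) = 3.796 V.
I(R_a) = V_A / R_a = 3.796/10.2 = 0.3722 µA.

I ≈ 0.372 µA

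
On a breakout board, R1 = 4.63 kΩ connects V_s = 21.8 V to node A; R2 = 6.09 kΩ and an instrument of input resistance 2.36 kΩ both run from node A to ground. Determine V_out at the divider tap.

V_out ≈ 5.86 V

First combine the lower leg with the load: R2 ‖ R_L = 1.701 kΩ.
Voltage divider with the loaded lower leg: V_out = 21.8 × 1.701/(4.63 + 1.701) = 21.8 × 0.2687 = 5.857 V.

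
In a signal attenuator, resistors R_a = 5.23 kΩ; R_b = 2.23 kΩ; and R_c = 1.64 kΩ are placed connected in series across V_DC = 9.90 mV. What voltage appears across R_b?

V ≈ 2.43 mV

Total series resistance ΣR = 5.23 + 2.23 + 1.64 = 9.100 kΩ.
V = V_DC · R/ΣR = 9.90 × 0.2451 = 2.426 mV.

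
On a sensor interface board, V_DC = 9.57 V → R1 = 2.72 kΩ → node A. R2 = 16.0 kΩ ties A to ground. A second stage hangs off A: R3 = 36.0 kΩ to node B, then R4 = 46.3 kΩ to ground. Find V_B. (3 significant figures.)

Node A sees R2 in parallel with the series input of stage 2, R3 + R4 = 82.30 kΩ.
Effective lower resistance at A: R2 ‖ 82.30 = 13.40 kΩ.
First divider: V_A = V_DC · 13.40/(2.72 + 13.40) = 7.955 V.
V_B = V_A × 0.5626 = 4.475 V.

V_B ≈ 4.48 V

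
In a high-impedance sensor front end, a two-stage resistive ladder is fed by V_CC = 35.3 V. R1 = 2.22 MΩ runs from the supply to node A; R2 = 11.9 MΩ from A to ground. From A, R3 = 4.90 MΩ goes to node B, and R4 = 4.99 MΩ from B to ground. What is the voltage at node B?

Node A sees R2 in parallel with the series input of stage 2, R3 + R4 = 9.890 MΩ.
R2 ‖ (R3+R4) = 5.401 MΩ.
V_A = 35.3 × 5.401/(2.22 + 5.401) = 25.02 V.
Stage 2 is unloaded, so V_B = V_A · R4/(R3+R4) = 25.02 × 4.99/9.890 = 12.62 V.

V_B ≈ 12.6 V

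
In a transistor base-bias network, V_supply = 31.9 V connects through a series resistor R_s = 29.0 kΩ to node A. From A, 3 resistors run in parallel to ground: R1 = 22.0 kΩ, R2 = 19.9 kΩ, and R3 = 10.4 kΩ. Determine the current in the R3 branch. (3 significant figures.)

Parallel bank: R_p = 1/(1/22.0 + 1/19.9 + 1/10.4) = 5.212 kΩ.
V_A = 31.9 × 5.212/34.21 = 4.860 V.
Branch current I = V_A/R3 = 4.860/10.4 = 0.4673 mA.

I ≈ 0.467 mA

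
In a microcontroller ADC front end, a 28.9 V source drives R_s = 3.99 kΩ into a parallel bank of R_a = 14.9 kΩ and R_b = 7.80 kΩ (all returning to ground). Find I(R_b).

I ≈ 2.08 mA

Combine the parallel branches: R_p = (1/14.9 + 1/7.80)⁻¹ = 5.120 kΩ.
V_A by voltage divider: V_A = 28.9 × 5.120/(3.99 + 5.120) = 16.24 V.
I(R_b) = V_A / R_b = 16.24/7.80 = 2.082 mA.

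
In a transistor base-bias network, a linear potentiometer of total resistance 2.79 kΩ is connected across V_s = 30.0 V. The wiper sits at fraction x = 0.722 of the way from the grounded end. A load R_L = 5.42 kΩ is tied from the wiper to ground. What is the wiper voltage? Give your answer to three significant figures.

Split the track: R_lower = x·R_p = 2.014 kΩ, R_upper = (1−x)·R_p = 0.7756 kΩ.
Lower segment in parallel with the load: 2.014 ‖ 5.42 = 1.469 kΩ.
V_out = 30.0 × 1.469/(0.7756 + 1.469) = 19.63 V.

V_out ≈ 19.6 V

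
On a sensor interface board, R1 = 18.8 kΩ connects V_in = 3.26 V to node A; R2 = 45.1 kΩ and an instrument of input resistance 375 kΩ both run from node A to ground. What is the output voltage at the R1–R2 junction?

V_out ≈ 2.22 V

R2 ‖ R_L = (45.1 × 375)/(45.1 + 375) = 40.26 kΩ.
Then V_out = V_in · R2'/(R1 + R2') = 3.26 × 40.26/59.06 = 2.222 V.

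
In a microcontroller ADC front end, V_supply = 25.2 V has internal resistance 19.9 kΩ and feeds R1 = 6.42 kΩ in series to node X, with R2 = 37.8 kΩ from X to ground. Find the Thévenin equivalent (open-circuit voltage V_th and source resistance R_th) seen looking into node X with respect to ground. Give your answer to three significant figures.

R1' = 19.9 + 6.42 = 26.32 kΩ (source resistance + R1).
With X open, the divider is unloaded: V_th = 25.2 × 37.8/64.12 = 14.86 V.
Looking into X with the source shorted: R_th = R1'·R2/(R1'+R2) = 26.32 × 37.8/64.12 = 15.52 kΩ.

V_th ≈ 14.9 V, R_th ≈ 15.5 kΩ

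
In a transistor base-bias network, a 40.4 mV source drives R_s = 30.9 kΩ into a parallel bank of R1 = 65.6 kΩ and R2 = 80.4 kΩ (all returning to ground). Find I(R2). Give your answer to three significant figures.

Parallel bank: R_p = 1/(1/65.6 + 1/80.4) = 36.12 kΩ.
V_A by voltage divider: V_A = 40.4 × 36.12/(30.9 + 36.12) = 21.77 mV.
Branch current I = V_A/R2 = 21.77/80.4 = 0.2708 µA.

I ≈ 0.271 µA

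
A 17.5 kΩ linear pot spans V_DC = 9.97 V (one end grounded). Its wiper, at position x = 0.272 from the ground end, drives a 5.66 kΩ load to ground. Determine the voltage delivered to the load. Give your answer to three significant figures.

V_out ≈ 1.68 V

Split the track: R_lower = x·R_p = 4.760 kΩ, R_upper = (1−x)·R_p = 12.74 kΩ.
Lower segment in parallel with the load: 4.760 ‖ 5.66 = 2.586 kΩ.
Then V_out = V_DC · 2.586/(12.74 + 2.586) = 1.682 V.
(Unloaded: V_out = x·V_DC = 2.71 V.)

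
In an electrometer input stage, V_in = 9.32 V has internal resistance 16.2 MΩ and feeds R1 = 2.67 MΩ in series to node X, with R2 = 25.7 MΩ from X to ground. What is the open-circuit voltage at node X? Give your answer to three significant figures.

R1' = 16.2 + 2.67 = 18.87 MΩ (source resistance + R1).
Open-circuit (no load on X): V_th = V_in · R2/(R1' + R2) = 9.32 × 25.7/(18.87 + 25.7) = 5.374 V.

V_th ≈ 5.37 V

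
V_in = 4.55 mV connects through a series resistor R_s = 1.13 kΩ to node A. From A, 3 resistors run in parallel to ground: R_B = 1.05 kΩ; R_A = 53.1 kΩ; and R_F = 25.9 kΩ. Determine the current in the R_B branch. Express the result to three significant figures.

Combine the parallel branches: R_p = (1/1.05 + 1/53.1 + 1/25.9)⁻¹ = 0.9903 kΩ.
Node voltage V_A = V_in · R_p/(R_s + R_p) = 4.55 × 0.4670 = 2.125 mV.
Branch current I = V_A/R_B = 2.125/1.05 = 2.024 µA.
(Check via current divider: I_total = 2.146 µA; share G_k/ΣG = 0.9431 → same result.)

I ≈ 2.02 µA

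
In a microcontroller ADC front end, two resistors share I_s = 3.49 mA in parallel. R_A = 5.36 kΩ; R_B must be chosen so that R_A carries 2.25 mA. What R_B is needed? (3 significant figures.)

Two-branch current divider: I_A = I_s · R_B/(R_A + R_B).
2.25/3.49 = R_B/(R_A + R_B) → R_B = R_A · (0.6447)/(1 − 0.6447) = 5.36 × 1.815 = 9.726 kΩ.

R_B ≈ 9.73 kΩ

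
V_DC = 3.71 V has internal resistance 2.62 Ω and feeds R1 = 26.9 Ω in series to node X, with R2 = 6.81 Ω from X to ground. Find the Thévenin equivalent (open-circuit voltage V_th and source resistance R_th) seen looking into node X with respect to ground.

R1' = 2.62 + 26.9 = 29.52 Ω (source resistance + R1).
With X open, the divider is unloaded: V_th = 3.71 × 6.81/36.33 = 0.6954 V.
Looking into X with the source shorted: R_th = R1'·R2/(R1'+R2) = 29.52 × 6.81/36.33 = 5.533 Ω.

V_th ≈ 0.695 V, R_th ≈ 5.53 Ω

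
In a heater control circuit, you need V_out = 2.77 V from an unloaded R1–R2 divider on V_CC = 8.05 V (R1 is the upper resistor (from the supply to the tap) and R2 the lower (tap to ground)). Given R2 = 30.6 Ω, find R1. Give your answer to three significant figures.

V_out/V_CC = R2/(R1+R2) = 0.3441.
So R1 = R2 · (V_CC/V_out − 1) = 30.6 × (8.05/2.77 − 1) = 30.6 × 1.906 = 58.33 Ω.

R1 ≈ 58.3 Ω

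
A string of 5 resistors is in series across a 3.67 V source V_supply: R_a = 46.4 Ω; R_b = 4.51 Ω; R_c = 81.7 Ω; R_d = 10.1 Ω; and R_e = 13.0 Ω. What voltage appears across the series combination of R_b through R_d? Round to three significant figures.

V ≈ 2.27 V

Series total: ΣR = 46.4 + 4.51 + 81.7 + 10.1 + 13.0 = 155.7 Ω.
R_{R_b..R_d} = 4.51 + 81.7 + 10.1 = 96.31 Ω.
Voltage divider: V = V_supply · (96.31 / 155.7) = 3.67 × 0.6185 = 2.270 V.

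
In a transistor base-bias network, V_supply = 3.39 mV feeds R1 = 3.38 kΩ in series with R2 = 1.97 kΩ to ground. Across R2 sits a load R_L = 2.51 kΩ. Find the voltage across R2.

V_out ≈ 0.834 mV

First combine the lower leg with the load: R2 ‖ R_L = 1.104 kΩ.
Voltage divider with the loaded lower leg: V_out = 3.39 × 1.104/(3.38 + 1.104) = 3.39 × 0.2462 = 0.8345 mV.
(Unloaded it would be 1.25 mV; the load pulls it down.)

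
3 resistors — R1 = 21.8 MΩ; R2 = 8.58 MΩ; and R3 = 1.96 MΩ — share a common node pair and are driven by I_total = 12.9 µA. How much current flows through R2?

ΣG = 1/21.8 + 1/8.58 + 1/1.96 = 0.6726.
By the current-divider rule, I = I_total · G_k/ΣG = 12.9 × 0.1733 = 2.235 µA.

I ≈ 2.24 µA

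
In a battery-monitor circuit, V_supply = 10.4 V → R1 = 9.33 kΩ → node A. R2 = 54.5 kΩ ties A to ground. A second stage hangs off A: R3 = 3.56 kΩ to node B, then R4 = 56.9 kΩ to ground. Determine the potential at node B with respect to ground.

Node A sees R2 in parallel with the series input of stage 2, R3 + R4 = 60.46 kΩ.
Effective lower resistance at A: R2 ‖ 60.46 = 28.66 kΩ.
V_A = 10.4 × 28.66/(9.33 + 28.66) = 7.846 V.
Stage 2 is unloaded, so V_B = V_A · R4/(R3+R4) = 7.846 × 56.9/60.46 = 7.384 V.

V_B ≈ 7.38 V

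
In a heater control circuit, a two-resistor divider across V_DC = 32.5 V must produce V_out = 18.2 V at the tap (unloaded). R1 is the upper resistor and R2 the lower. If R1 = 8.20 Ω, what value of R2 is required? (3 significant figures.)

R2 ≈ 10.4 Ω

V_out/V_DC = R2/(R1+R2) = 0.5600.
So R2 = R1 · V_out/(V_DC − V_out) = 8.20 × 18.2/(32.5 − 18.2) = 8.20 × 1.273 = 10.44 Ω.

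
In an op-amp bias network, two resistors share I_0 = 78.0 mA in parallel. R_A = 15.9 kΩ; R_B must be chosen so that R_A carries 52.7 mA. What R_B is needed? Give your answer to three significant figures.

Two-branch current divider: I_A = I_0 · R_B/(R_A + R_B).
52.7/78.0 = R_B/(R_A + R_B) → R_B = R_A · (0.6756)/(1 − 0.6756) = 15.9 × 2.083 = 33.12 kΩ.

R_B ≈ 33.1 kΩ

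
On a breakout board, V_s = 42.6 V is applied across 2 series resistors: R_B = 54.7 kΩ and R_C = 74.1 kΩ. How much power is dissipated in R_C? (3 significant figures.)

P ≈ 8.11 mW

ΣR = 128.8 kΩ → I = 42.6/128.8 = 0.3307 mA.
P = I²R = 0.1094 × 74.1 = 8.106 mW.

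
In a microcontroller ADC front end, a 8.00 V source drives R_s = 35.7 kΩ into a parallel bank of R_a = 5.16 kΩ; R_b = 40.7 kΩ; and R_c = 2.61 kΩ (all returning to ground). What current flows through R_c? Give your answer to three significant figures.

I ≈ 0.136 mA

Combine the parallel branches: R_p = (1/5.16 + 1/40.7 + 1/2.61)⁻¹ = 1.662 kΩ.
V_A by voltage divider: V_A = 8.00 × 1.662/(35.7 + 1.662) = 0.3560 V.
Branch current I = V_A/R_c = 0.3560/2.61 = 0.1364 mA.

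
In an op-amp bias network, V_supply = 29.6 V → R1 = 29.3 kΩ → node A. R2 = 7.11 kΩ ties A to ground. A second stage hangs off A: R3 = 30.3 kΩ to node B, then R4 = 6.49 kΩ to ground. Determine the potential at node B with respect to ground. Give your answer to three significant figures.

V_B ≈ 0.882 V

Node A sees R2 in parallel with the series input of stage 2, R3 + R4 = 36.79 kΩ.
Effective lower resistance at A: R2 ‖ 36.79 = 5.958 kΩ.
First divider: V_A = V_supply · 5.958/(29.3 + 5.958) = 5.002 V.
Then the unloaded second divider: V_B = V_A × R4/(R3+R4) = 5.002 × 0.1764 = 0.8824 V.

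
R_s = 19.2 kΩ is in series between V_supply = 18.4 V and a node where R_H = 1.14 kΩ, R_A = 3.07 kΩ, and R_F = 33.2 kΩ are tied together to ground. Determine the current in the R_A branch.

I ≈ 0.243 mA

Combine the parallel branches: R_p = (1/1.14 + 1/3.07 + 1/33.2)⁻¹ = 0.8110 kΩ.
V_A by voltage divider: V_A = 18.4 × 0.8110/(19.2 + 0.8110) = 0.7457 V.
I(R_A) = V_A / R_A = 0.7457/3.07 = 0.2429 mA.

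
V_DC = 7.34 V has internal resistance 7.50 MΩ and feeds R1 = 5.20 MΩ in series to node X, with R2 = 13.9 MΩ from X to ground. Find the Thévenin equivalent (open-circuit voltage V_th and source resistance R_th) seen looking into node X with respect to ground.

V_th ≈ 3.84 V, R_th ≈ 6.64 MΩ

R1' = 7.50 + 5.20 = 12.70 MΩ (source resistance + R1).
With X open, the divider is unloaded: V_th = 7.34 × 13.9/26.60 = 3.836 V.
Looking into X with the source shorted: R_th = R1'·R2/(R1'+R2) = 12.70 × 13.9/26.60 = 6.636 MΩ.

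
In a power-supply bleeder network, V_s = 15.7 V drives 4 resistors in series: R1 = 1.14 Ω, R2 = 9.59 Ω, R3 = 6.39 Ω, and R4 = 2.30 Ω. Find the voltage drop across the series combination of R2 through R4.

Series total: ΣR = 1.14 + 9.59 + 6.39 + 2.30 = 19.42 Ω.
R_{R2..R4} = 9.59 + 6.39 + 2.30 = 18.28 Ω.
By the voltage-divider rule, V = 15.7 × 18.28/19.42 = 14.78 V.

V ≈ 14.8 V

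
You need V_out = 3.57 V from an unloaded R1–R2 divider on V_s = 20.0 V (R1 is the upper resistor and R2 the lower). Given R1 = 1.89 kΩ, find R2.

V_out/V_s = R2/(R1+R2) = 0.1785.
R2 = R1 · 0.1785/(1 − 0.1785) = 0.4107 kΩ.

R2 ≈ 0.411 kΩ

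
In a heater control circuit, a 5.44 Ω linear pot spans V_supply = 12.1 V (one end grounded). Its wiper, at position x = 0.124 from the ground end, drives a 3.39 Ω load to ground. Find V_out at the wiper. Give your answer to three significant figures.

V_out ≈ 1.28 V

Split the track: R_lower = x·R_p = 0.6746 Ω, R_upper = (1−x)·R_p = 4.765 Ω.
Lower segment in parallel with the load: 0.6746 ‖ 3.39 = 0.5626 Ω.
Loaded-divider output: V_out = 12.1 × 0.1056 = 1.278 V.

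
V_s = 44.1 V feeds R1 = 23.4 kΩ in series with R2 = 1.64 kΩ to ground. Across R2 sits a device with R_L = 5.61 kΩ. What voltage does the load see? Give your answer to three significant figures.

First combine the lower leg with the load: R2 ‖ R_L = 1.269 kΩ.
Then V_out = V_s · R2'/(R1 + R2') = 44.1 × 1.269/24.67 = 2.269 V.

V_out ≈ 2.27 V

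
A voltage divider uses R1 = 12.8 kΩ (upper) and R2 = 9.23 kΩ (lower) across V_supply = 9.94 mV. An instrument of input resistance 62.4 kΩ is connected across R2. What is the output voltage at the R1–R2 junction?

V_out ≈ 3.84 mV

First combine the lower leg with the load: R2 ‖ R_L = 8.041 kΩ.
Then V_out = V_supply · R2'/(R1 + R2') = 9.94 × 8.041/20.84 = 3.835 mV.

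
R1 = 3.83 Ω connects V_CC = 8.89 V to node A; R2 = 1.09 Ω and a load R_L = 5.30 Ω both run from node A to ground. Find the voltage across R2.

V_out ≈ 1.70 V

R2 ‖ R_L = (1.09 × 5.30)/(1.09 + 5.30) = 0.9041 Ω.
Now apply the divider: V_out = 8.89 × 0.1910 = 1.698 V.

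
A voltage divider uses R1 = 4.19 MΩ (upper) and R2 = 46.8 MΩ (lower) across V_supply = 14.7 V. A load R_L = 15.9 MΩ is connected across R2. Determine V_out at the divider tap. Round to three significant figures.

V_out ≈ 10.9 V

R2 ‖ R_L = (46.8 × 15.9)/(46.8 + 15.9) = 11.87 MΩ.
Now apply the divider: V_out = 14.7 × 0.7391 = 10.86 V.
(Unloaded it would be 13.5 V; the load pulls it down.)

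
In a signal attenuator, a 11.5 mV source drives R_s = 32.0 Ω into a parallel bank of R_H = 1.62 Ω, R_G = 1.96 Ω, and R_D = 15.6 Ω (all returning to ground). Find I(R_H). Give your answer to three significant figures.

Equivalent of the parallel group: R_p = 0.8392 Ω.
Node voltage V_A = V_CC · R_p/(R_s + R_p) = 11.5 × 0.02556 = 0.2939 mV.
I(R_H) = V_A / R_H = 0.2939/1.62 = 0.1814 mA.

I ≈ 0.181 mA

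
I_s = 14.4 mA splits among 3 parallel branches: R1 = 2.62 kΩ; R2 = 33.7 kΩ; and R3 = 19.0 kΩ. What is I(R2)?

Conductances: ΣG = 1/2.62 + 1/33.7 + 1/19.0 = 0.4640 (1/kΩ).
Current divider: I(R2) = I_s · G_k/ΣG = 14.4 × (0.02967/0.4640) = 14.4 × 0.06395 = 0.9209 mA.

I ≈ 0.921 mA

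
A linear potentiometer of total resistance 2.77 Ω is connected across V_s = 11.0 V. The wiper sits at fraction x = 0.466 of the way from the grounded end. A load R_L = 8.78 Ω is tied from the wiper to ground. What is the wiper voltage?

V_out ≈ 4.75 V

Split the track: R_lower = x·R_p = 1.291 Ω, R_upper = (1−x)·R_p = 1.479 Ω.
R_L loads the lower segment: effective lower R = 1.125 Ω.
Loaded-divider output: V_out = 11.0 × 0.4321 = 4.753 V.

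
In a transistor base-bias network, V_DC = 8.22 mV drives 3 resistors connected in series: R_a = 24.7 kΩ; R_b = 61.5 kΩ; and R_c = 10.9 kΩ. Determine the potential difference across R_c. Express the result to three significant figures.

V ≈ 0.923 mV

Series total: ΣR = 24.7 + 61.5 + 10.9 = 97.10 kΩ.
V = V_DC · R/ΣR = 8.22 × 0.1123 = 0.9227 mV.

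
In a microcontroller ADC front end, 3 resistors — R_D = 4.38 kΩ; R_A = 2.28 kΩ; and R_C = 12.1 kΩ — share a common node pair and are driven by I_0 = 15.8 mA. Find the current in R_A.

I ≈ 9.25 mA

ΣG = 1/4.38 + 1/2.28 + 1/12.1 = 0.7496.
By the current-divider rule, I = I_0 · G_k/ΣG = 15.8 × 0.5851 = 9.245 mA.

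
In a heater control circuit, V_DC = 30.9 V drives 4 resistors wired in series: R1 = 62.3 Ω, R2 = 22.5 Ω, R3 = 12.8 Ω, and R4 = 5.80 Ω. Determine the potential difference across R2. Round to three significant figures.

Series total: ΣR = 62.3 + 22.5 + 12.8 + 5.80 = 103.4 Ω.
By the voltage-divider rule, V = 30.9 × 22.50/103.4 = 6.724 V.

V ≈ 6.72 V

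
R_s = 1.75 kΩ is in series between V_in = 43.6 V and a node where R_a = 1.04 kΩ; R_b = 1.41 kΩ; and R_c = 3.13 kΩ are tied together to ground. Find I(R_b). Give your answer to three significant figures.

I ≈ 6.90 mA

Combine the parallel branches: R_p = (1/1.04 + 1/1.41 + 1/3.13)⁻¹ = 0.5025 kΩ.
V_A by voltage divider: V_A = 43.6 × 0.5025/(1.75 + 0.5025) = 9.726 V.
I(R_b) = V_A / R_b = 9.726/1.41 = 6.898 mA.
(Equivalently: I_total = 19.36 mA, then current-divider fraction G_k/ΣG = 0.3563.)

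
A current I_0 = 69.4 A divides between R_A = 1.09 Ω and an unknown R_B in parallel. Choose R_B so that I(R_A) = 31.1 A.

R_B ≈ 0.885 Ω

The fraction through R_A equals R_B/(R_A+R_B).
31.1/69.4 = R_B/(R_A + R_B) → R_B = R_A · (0.4481)/(1 − 0.4481) = 1.09 × 0.8120 = 0.8851 Ω.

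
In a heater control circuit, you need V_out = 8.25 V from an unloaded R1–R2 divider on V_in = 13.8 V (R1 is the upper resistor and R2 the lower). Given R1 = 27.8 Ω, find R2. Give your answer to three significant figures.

R2 ≈ 41.3 Ω

Required fraction k = V_out/V_in = 0.5978.
Rearranging, R2 = R1·k/(1−k) = 27.8 × 1.486 = 41.32 Ω.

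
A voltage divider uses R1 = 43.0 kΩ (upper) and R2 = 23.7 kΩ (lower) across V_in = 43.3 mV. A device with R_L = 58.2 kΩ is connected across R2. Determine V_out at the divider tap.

The load sits in parallel with R2, giving an effective lower resistance R2' = R2·R_L/(R2+R_L) = 16.84 kΩ.
Voltage divider with the loaded lower leg: V_out = 43.3 × 16.84/(43.0 + 16.84) = 43.3 × 0.2814 = 12.19 mV.
(Unloaded it would be 15.4 mV; the load pulls it down.)

V_out ≈ 12.2 mV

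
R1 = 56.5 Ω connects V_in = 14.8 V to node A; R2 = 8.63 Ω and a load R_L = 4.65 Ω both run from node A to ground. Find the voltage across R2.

The load sits in parallel with R2, giving an effective lower resistance R2' = R2·R_L/(R2+R_L) = 3.022 Ω.
Then V_out = V_in · R2'/(R1 + R2') = 14.8 × 3.022/59.52 = 0.7514 V.

V_out ≈ 0.751 V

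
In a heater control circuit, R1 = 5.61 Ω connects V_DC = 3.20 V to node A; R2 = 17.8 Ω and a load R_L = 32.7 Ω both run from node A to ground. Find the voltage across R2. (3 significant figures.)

R2 ‖ R_L = (17.8 × 32.7)/(17.8 + 32.7) = 11.53 Ω.
Voltage divider with the loaded lower leg: V_out = 3.20 × 11.53/(5.61 + 11.53) = 3.20 × 0.6726 = 2.152 V.

V_out ≈ 2.15 V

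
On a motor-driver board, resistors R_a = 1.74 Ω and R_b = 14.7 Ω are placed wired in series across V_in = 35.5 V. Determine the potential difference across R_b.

Series total: ΣR = 1.74 + 14.7 = 16.44 Ω.
By the voltage-divider rule, V = 35.5 × 14.70/16.44 = 31.74 V.

V ≈ 31.7 V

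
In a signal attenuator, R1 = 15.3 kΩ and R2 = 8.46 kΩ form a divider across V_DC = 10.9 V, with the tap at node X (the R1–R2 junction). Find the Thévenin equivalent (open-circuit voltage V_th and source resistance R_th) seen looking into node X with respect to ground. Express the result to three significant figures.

With X open, the divider is unloaded: V_th = 10.9 × 8.46/23.76 = 3.881 V.
Looking into X with the source shorted: R_th = R1·R2/(R1+R2) = 15.30 × 8.46/23.76 = 5.448 kΩ.

V_th ≈ 3.88 V, R_th ≈ 5.45 kΩ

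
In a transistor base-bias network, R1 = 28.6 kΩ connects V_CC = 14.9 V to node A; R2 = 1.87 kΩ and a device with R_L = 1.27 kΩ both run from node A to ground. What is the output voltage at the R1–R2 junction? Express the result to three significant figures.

V_out ≈ 0.384 V

R2 ‖ R_L = (1.87 × 1.27)/(1.87 + 1.27) = 0.7563 kΩ.
Voltage divider with the loaded lower leg: V_out = 14.9 × 0.7563/(28.6 + 0.7563) = 14.9 × 0.02576 = 0.3839 V.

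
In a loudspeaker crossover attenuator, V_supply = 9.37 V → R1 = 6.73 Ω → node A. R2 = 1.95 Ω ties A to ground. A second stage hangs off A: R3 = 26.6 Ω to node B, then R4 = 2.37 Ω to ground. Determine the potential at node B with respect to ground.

V_B ≈ 0.164 V

The second stage (R3 + R4 = 28.97 Ω) loads node A in parallel with R2.
Effective lower resistance at A: R2 ‖ 28.97 = 1.827 Ω.
So V_A = 9.37 × 0.2135 = 2.001 V.
Then the unloaded second divider: V_B = V_A × R4/(R3+R4) = 2.001 × 0.08181 = 0.1637 V.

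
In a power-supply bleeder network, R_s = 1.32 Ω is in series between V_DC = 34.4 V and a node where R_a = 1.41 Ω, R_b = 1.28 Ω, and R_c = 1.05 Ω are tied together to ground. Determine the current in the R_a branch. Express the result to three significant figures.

Equivalent of the parallel group: R_p = 0.4094 Ω.
Node voltage V_A = V_DC · R_p/(R_s + R_p) = 34.4 × 0.2367 = 8.143 V.
Branch current I = V_A/R_a = 8.143/1.41 = 5.775 A.
(Check via current divider: I_total = 19.89 A; share G_k/ΣG = 0.2903 → same result.)

I ≈ 5.78 A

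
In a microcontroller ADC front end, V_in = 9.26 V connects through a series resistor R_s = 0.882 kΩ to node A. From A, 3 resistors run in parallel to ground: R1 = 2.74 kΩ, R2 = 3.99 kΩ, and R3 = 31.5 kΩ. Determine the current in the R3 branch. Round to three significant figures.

Combine the parallel branches: R_p = (1/2.74 + 1/3.99 + 1/31.5)⁻¹ = 1.545 kΩ.
V_A = 9.26 × 1.545/2.427 = 5.895 V.
Branch current I = V_A/R3 = 5.895/31.5 = 0.1871 mA.
(Equivalently: I_total = 3.816 mA, then current-divider fraction G_k/ΣG = 0.04904.)

I ≈ 0.187 mA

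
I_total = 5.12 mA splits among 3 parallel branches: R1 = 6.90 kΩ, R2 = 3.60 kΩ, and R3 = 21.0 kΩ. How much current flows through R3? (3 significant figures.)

ΣG = 1/6.90 + 1/3.60 + 1/21.0 = 0.4703.
Current divider: I(R3) = I_total · G_k/ΣG = 5.12 × (0.04762/0.4703) = 5.12 × 0.1012 = 0.5184 mA.

I ≈ 0.518 mA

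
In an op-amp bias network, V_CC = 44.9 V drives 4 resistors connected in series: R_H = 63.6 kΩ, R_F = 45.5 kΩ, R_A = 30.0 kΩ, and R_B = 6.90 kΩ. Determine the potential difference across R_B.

V ≈ 2.12 V

Series total: ΣR = 63.6 + 45.5 + 30.0 + 6.90 = 146.0 kΩ.
Voltage divider: V = V_CC · (6.900 / 146.0) = 44.9 × 0.04726 = 2.122 V.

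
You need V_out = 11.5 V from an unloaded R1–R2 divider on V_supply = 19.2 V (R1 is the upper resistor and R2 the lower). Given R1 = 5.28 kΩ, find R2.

R2 ≈ 7.89 kΩ

V_out/V_supply = R2/(R1+R2) = 0.5990.
So R2 = R1 · V_out/(V_supply − V_out) = 5.28 × 11.5/(19.2 − 11.5) = 5.28 × 1.494 = 7.886 kΩ.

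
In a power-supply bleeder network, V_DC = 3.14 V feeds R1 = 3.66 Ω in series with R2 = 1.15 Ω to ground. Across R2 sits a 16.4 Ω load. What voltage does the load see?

V_out ≈ 0.713 V

The load sits in parallel with R2, giving an effective lower resistance R2' = R2·R_L/(R2+R_L) = 1.075 Ω.
Now apply the divider: V_out = 3.14 × 0.2270 = 0.7127 V.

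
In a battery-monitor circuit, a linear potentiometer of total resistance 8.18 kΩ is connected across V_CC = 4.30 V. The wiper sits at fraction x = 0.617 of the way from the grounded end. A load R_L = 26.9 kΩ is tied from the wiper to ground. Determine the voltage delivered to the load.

V_out ≈ 2.48 V

Split the track: R_lower = x·R_p = 5.047 kΩ, R_upper = (1−x)·R_p = 3.133 kΩ.
Lower segment in parallel with the load: 5.047 ‖ 26.9 = 4.250 kΩ.
Loaded-divider output: V_out = 4.30 × 0.5756 = 2.475 V.
(Unloaded: V_out = x·V_CC = 2.65 V.)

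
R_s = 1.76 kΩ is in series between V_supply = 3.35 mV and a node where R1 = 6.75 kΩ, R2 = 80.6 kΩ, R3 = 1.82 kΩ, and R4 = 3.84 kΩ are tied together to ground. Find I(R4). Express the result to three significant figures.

Combine the parallel branches: R_p = (1/6.75 + 1/80.6 + 1/1.82 + 1/3.84)⁻¹ = 1.030 kΩ.
V_A by voltage divider: V_A = 3.35 × 1.030/(1.76 + 1.030) = 1.237 mV.
I(R4) = V_A / R4 = 1.237/3.84 = 0.3222 µA.
(Check via current divider: I_total = 1.201 µA; share G_k/ΣG = 0.2684 → same result.)

I ≈ 0.322 µA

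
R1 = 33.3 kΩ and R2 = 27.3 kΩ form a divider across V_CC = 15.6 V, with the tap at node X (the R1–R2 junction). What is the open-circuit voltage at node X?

V_th ≈ 7.03 V

Open-circuit (no load on X): V_th = V_CC · R2/(R1 + R2) = 15.6 × 27.3/(33.30 + 27.3) = 7.028 V.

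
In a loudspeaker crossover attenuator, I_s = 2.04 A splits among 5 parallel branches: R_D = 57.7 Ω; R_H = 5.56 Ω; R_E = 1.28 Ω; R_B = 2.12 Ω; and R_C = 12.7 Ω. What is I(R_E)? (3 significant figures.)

I ≈ 1.04 A

Total conductance ΣG = 1/57.7 + 1/5.56 + 1/1.28 + 1/2.12 + 1/12.7 = 1.529 (units of 1/Ω).
R_E takes the fraction G_k/ΣG = 0.7812/1.529 = 0.5110, so I = 2.04 × 0.5110 = 1.042 A.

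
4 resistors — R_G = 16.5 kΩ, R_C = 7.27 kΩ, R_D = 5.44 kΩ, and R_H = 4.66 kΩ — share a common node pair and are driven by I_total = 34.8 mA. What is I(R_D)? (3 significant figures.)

ΣG = 1/16.5 + 1/7.27 + 1/5.44 + 1/4.66 = 0.5966.
R_D takes the fraction G_k/ΣG = 0.1838/0.5966 = 0.3081, so I = 34.8 × 0.3081 = 10.72 mA.

I ≈ 10.7 mA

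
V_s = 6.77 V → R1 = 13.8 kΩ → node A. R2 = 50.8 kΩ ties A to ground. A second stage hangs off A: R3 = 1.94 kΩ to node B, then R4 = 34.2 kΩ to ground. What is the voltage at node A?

V_A ≈ 4.09 V

Node A sees R2 in parallel with the series input of stage 2, R3 + R4 = 36.14 kΩ.
R2 ‖ (R3+R4) = 21.12 kΩ.
First divider: V_A = V_s · 21.12/(13.8 + 21.12) = 4.094 V.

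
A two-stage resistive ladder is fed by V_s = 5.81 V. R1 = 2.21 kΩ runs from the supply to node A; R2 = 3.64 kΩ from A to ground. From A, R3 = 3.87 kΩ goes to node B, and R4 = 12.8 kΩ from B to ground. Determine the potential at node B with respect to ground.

Node A sees R2 in parallel with the series input of stage 2, R3 + R4 = 16.67 kΩ.
Effective lower resistance at A: R2 ‖ 16.67 = 2.988 kΩ.
First divider: V_A = V_s · 2.988/(2.21 + 2.988) = 3.340 V.
Then the unloaded second divider: V_B = V_A × R4/(R3+R4) = 3.340 × 0.7678 = 2.564 V.

V_B ≈ 2.56 V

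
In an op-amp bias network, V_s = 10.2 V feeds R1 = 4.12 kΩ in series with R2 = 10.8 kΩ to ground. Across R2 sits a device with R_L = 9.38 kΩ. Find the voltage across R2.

R2 ‖ R_L = (10.8 × 9.38)/(10.8 + 9.38) = 5.020 kΩ.
Now apply the divider: V_out = 10.2 × 0.5492 = 5.602 V.

V_out ≈ 5.60 V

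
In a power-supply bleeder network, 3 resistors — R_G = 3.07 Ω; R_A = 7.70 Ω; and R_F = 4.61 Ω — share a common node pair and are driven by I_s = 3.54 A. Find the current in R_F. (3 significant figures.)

I ≈ 1.14 A

Conductances: ΣG = 1/3.07 + 1/7.70 + 1/4.61 = 0.6725 (1/Ω).
Current divider: I(R_F) = I_s · G_k/ΣG = 3.54 × (0.2169/0.6725) = 3.54 × 0.3225 = 1.142 A.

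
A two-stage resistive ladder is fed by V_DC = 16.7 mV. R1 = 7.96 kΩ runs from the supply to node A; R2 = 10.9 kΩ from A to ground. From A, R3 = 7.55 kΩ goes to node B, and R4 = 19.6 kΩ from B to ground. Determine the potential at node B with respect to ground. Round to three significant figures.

V_B ≈ 5.96 mV

The second stage (R3 + R4 = 27.15 kΩ) loads node A in parallel with R2.
R2 ‖ (R3+R4) = 7.778 kΩ.
V_A = 16.7 × 7.778/(7.96 + 7.778) = 8.253 mV.
Then the unloaded second divider: V_B = V_A × R4/(R3+R4) = 8.253 × 0.7219 = 5.958 mV.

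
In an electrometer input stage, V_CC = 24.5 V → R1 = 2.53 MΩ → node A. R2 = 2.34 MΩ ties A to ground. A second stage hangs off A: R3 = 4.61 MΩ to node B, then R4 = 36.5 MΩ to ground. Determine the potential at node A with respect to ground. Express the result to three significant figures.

V_A ≈ 11.4 V

Node A sees R2 in parallel with the series input of stage 2, R3 + R4 = 41.11 MΩ.
Effective lower resistance at A: R2 ‖ 41.11 = 2.214 MΩ.
First divider: V_A = V_CC · 2.214/(2.53 + 2.214) = 11.43 V.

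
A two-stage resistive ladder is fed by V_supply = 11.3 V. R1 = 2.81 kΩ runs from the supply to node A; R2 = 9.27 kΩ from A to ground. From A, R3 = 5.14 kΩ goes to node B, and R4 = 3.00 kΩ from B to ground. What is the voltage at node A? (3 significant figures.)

V_A ≈ 6.86 V

Node A sees R2 in parallel with the series input of stage 2, R3 + R4 = 8.140 kΩ.
R2 ‖ (R3+R4) = 4.334 kΩ.
So V_A = 11.3 × 0.6067 = 6.855 V.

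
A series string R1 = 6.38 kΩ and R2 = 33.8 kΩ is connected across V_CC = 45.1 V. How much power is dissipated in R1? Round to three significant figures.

The common current is I = 45.1/40.18 = 1.122 mA.
P = I²R = 1.260 × 6.38 = 8.038 mW.

P ≈ 8.04 mW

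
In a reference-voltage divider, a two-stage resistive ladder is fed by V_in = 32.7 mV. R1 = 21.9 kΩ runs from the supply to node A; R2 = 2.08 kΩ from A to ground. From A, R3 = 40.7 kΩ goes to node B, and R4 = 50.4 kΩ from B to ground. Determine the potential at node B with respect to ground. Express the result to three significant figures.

V_B ≈ 1.54 mV

The second stage (R3 + R4 = 91.10 kΩ) loads node A in parallel with R2.
Effective lower resistance at A: R2 ‖ 91.10 = 2.034 kΩ.
V_A = 32.7 × 2.034/(21.9 + 2.034) = 2.778 mV.
Then the unloaded second divider: V_B = V_A × R4/(R3+R4) = 2.778 × 0.5532 = 1.537 mV.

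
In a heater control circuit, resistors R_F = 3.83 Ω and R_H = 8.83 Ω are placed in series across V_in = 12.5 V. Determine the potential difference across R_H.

ΣR = 3.83 + 8.83 = 12.66 Ω.
Voltage divider: V = V_in · (8.830 / 12.66) = 12.5 × 0.6975 = 8.718 V.

V ≈ 8.72 V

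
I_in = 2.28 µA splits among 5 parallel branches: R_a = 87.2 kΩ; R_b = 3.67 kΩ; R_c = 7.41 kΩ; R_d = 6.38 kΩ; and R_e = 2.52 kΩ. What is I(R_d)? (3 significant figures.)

I ≈ 0.367 µA

ΣG = 1/87.2 + 1/3.67 + 1/7.41 + 1/6.38 + 1/2.52 = 0.9725.
R_d takes the fraction G_k/ΣG = 0.1567/0.9725 = 0.1612, so I = 2.28 × 0.1612 = 0.3675 µA.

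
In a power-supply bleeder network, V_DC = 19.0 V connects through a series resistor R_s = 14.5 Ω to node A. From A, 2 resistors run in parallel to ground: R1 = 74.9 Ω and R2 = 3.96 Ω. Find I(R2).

I ≈ 0.988 A

Combine the parallel branches: R_p = (1/74.9 + 1/3.96)⁻¹ = 3.761 Ω.
V_A = 19.0 × 3.761/18.26 = 3.913 V.
I(R2) = V_A / R2 = 3.913/3.96 = 0.9882 A.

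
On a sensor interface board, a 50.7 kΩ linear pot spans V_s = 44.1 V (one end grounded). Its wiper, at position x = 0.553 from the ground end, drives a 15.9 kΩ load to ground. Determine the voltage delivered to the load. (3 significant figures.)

Lower segment x·R_p = 28.04 kΩ; upper segment (1−x)·R_p = 22.66 kΩ.
R_L loads the lower segment: effective lower R = 10.15 kΩ.
V_out = 44.1 × 10.15/(22.66 + 10.15) = 13.64 V.
(Unloaded: V_out = x·V_s = 24.4 V.)

V_out ≈ 13.6 V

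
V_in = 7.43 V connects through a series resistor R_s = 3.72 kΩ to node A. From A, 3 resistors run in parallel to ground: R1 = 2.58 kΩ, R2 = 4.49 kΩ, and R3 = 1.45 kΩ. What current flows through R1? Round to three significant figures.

Equivalent of the parallel group: R_p = 0.7692 kΩ.
V_A by voltage divider: V_A = 7.43 × 0.7692/(3.72 + 0.7692) = 1.273 V.
Branch current I = V_A/R1 = 1.273/2.58 = 0.4935 mA.

I ≈ 0.493 mA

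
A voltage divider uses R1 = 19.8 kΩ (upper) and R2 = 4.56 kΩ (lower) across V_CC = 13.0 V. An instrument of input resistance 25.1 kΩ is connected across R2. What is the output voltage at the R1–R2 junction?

First combine the lower leg with the load: R2 ‖ R_L = 3.859 kΩ.
Voltage divider with the loaded lower leg: V_out = 13.0 × 3.859/(19.8 + 3.859) = 13.0 × 0.1631 = 2.120 V.
(Unloaded it would be 2.43 V; the load pulls it down.)

V_out ≈ 2.12 V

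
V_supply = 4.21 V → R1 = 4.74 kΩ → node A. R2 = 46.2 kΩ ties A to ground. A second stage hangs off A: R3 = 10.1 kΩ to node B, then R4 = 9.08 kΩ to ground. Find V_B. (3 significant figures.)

V_B ≈ 1.48 V

Node A sees R2 in parallel with the series input of stage 2, R3 + R4 = 19.18 kΩ.
R2 ‖ (R3+R4) = 13.55 kΩ.
First divider: V_A = V_supply · 13.55/(4.74 + 13.55) = 3.119 V.
Stage 2 is unloaded, so V_B = V_A · R4/(R3+R4) = 3.119 × 9.08/19.18 = 1.477 V.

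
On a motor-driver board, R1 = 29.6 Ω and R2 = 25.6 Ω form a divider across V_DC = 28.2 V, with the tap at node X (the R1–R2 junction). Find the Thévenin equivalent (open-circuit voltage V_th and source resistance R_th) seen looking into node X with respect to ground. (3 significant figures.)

V_th ≈ 13.1 V, R_th ≈ 13.7 Ω

With X open, the divider is unloaded: V_th = 28.2 × 25.6/55.20 = 13.08 V.
Zeroing V_DC shorts the top of R1 to ground, so R_th = R1 ‖ R2 = 13.73 Ω.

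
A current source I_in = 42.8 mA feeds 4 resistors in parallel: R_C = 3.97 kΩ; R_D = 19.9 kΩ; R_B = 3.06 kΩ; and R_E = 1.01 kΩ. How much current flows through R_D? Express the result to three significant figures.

ΣG = 1/3.97 + 1/19.9 + 1/3.06 + 1/1.01 = 1.619.
By the current-divider rule, I = I_in · G_k/ΣG = 42.8 × 0.03104 = 1.328 mA.

I ≈ 1.33 mA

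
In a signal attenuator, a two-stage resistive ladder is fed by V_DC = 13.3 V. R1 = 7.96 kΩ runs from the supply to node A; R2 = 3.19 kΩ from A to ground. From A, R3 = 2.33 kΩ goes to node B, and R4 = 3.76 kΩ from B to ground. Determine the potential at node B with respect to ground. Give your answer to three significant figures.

V_B ≈ 1.71 V

Looking into the second stage from A: R3 + R4 = 6.090 kΩ appears in parallel with R2.
Effective lower resistance at A: R2 ‖ 6.090 = 2.093 kΩ.
V_A = 13.3 × 2.093/(7.96 + 2.093) = 2.769 V.
Stage 2 is unloaded, so V_B = V_A · R4/(R3+R4) = 2.769 × 3.76/6.090 = 1.710 V.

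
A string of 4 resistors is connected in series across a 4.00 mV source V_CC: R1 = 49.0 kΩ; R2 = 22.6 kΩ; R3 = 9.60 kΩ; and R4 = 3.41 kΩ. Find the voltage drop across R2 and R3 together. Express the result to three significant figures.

V ≈ 1.52 mV

ΣR = 49.0 + 22.6 + 9.60 + 3.41 = 84.61 kΩ.
R_{R2..R3} = 22.6 + 9.60 = 32.20 kΩ.
Voltage divider: V = V_CC · (32.20 / 84.61) = 4.00 × 0.3806 = 1.522 mV.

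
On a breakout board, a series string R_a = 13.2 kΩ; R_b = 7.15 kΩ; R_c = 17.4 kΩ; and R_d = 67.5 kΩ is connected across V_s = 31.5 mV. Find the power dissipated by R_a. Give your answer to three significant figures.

ΣR = 105.2 kΩ → I = 31.5/105.2 = 0.2993 µA.
V(R_a) = I·R = 3.951 mV; P = V·I = 3.951 × 0.2993 = 1.182 nW.

P ≈ 1.18 nW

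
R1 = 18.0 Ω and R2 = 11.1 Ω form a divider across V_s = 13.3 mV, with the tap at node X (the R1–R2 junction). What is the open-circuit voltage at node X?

V_th is the unloaded tap voltage: V_s · R2/(R1+R2) = 13.3 × 0.3814 = 5.073 mV.

V_th ≈ 5.07 mV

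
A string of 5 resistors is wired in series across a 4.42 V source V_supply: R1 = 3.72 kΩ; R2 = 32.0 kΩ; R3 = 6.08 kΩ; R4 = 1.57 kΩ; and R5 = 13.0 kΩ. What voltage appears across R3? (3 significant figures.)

Series total: ΣR = 3.72 + 32.0 + 6.08 + 1.57 + 13.0 = 56.37 kΩ.
V = V_supply · R/ΣR = 4.42 × 0.1079 = 0.4767 V.

V ≈ 0.477 V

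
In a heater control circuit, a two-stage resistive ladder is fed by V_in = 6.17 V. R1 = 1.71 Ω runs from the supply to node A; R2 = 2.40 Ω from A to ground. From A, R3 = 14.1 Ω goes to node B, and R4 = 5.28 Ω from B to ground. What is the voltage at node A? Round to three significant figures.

Looking into the second stage from A: R3 + R4 = 19.38 Ω appears in parallel with R2.
R2 ‖ (R3+R4) = 2.136 Ω.
So V_A = 6.17 × 0.5553 = 3.426 V.

V_A ≈ 3.43 V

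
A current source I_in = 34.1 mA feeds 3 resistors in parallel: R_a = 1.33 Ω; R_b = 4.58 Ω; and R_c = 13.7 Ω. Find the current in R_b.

Conductances: ΣG = 1/1.33 + 1/4.58 + 1/13.7 = 1.043 (1/Ω).
R_b takes the fraction G_k/ΣG = 0.2183/1.043 = 0.2093, so I = 34.1 × 0.2093 = 7.137 mA.

I ≈ 7.14 mA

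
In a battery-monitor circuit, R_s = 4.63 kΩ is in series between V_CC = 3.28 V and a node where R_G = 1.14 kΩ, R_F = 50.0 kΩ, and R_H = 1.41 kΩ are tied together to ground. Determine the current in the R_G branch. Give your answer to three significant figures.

I ≈ 0.341 mA

Combine the parallel branches: R_p = (1/1.14 + 1/50.0 + 1/1.41)⁻¹ = 0.6225 kΩ.
V_A by voltage divider: V_A = 3.28 × 0.6225/(4.63 + 0.6225) = 0.3887 V.
I(R_G) = V_A / R_G = 0.3887/1.14 = 0.3410 mA.
(Check via current divider: I_total = 0.6245 mA; share G_k/ΣG = 0.5461 → same result.)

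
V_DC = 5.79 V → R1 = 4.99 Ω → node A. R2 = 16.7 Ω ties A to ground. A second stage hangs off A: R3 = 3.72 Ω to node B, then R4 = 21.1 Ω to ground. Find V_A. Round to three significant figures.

Node A sees R2 in parallel with the series input of stage 2, R3 + R4 = 24.82 Ω.
R2 ‖ (R3+R4) = 9.983 Ω.
V_A = 5.79 × 9.983/(4.99 + 9.983) = 3.860 V.

V_A ≈ 3.86 V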